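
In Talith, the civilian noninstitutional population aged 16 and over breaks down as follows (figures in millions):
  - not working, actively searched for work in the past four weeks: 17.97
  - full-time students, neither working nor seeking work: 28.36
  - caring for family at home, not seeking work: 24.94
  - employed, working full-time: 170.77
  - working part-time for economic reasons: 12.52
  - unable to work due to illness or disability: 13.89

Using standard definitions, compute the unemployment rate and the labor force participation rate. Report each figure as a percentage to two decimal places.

Employed = 170.77 + 12.52 = 183.29 million (anyone who worked, including part-time for economic reasons, counts as employed).
Unemployed = 17.97 million.
Labor force = 183.29 + 17.97 = 201.26 million.
Not in labor force = 28.36 + 24.94 + 13.89 = 67.19 million (those not working and not actively searching are outside the labor force).
Civilian working-age population = 201.26 + 67.19 = 268.45 million.
Unemployment rate = 17.97 / 201.26 = 8.93%.
Labor force participation rate = 201.26 / 268.45 = 74.97%.

Unemployment rate ≈ 8.93%; labor force participation rate ≈ 74.97%.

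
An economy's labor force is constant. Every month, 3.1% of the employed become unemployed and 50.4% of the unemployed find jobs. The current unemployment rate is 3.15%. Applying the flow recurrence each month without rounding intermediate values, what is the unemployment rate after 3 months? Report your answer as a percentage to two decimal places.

With a fixed labor force, u_{t+1} = u_t + s·(1−u_t) − f·u_t = u_t·(1−s−f) + s.
Here 1−s−f = 0.465 and s = 0.031.
u_1 = 0.031500 × 0.465 + 0.031 = 0.045648.
u_2 = 0.045648 × 0.465 + 0.031 = 0.052226.
u_3 = 0.052226 × 0.465 + 0.031 = 0.055285.

Unemployment rate after three months ≈ 5.53%.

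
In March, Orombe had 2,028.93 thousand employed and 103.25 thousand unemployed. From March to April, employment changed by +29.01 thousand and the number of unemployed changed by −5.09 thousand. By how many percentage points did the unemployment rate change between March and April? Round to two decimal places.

The unemployment rate changed by −0.29 percentage points.

March: labor force = 2,028.93 + 103.25 = 2,132.18; u = 103.25/2,132.18 = 4.84%.
April: labor force = 2,057.94 + 98.16 = 2,156.10; u = 98.16/2,156.10 = 4.55%.
Change = 4.55% − 4.84% = −0.29 pp.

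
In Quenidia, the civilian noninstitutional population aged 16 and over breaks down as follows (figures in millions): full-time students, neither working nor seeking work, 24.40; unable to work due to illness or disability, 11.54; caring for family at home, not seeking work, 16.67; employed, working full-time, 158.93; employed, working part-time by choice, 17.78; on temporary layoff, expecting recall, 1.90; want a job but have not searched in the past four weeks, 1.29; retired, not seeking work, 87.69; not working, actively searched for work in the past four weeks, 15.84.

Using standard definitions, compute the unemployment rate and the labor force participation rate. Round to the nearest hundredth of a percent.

Employed = 158.93 + 17.78 = 176.71 million.
Unemployed = 1.90 + 15.84 = 17.74 million (jobless and actively searching, or on temporary layoff).
Labor force = 176.71 + 17.74 = 194.45 million.
Not in labor force = 24.40 + 11.54 + 16.67 + 1.29 + 87.69 = 141.59 million (those not working and not actively searching are outside the labor force — including those who want a job but have given up searching).
Civilian working-age population = 194.45 + 141.59 = 336.04 million.
Unemployment rate = 17.74 / 194.45 = 9.12%.
Labor force participation rate = 194.45 / 336.04 = 57.87%.

Unemployment rate ≈ 9.12%; labor force participation rate ≈ 57.87%.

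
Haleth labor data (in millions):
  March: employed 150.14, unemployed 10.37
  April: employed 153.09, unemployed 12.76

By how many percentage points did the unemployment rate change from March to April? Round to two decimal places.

March: labor force = 150.14 + 10.37 = 160.51; u = 10.37/160.51 = 6.46%.
April: labor force = 153.09 + 12.76 = 165.85; u = 12.76/165.85 = 7.69%.
Change = 7.69% − 6.46% = +1.23 pp.

The unemployment rate changed by +1.23 percentage points.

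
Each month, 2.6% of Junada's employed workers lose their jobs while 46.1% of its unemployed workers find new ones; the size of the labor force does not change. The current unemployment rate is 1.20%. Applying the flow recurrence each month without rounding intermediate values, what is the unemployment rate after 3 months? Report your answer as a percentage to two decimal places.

With a fixed labor force, u_{t+1} = u_t + s·(1−u_t) − f·u_t = u_t·(1−s−f) + s.
Here 1−s−f = 0.513 and s = 0.026.
u_1 = 0.012000 × 0.513 + 0.026 = 0.032156.
u_2 = 0.032156 × 0.513 + 0.026 = 0.042496.
u_3 = 0.042496 × 0.513 + 0.026 = 0.047800.

Unemployment rate after three months ≈ 4.78%.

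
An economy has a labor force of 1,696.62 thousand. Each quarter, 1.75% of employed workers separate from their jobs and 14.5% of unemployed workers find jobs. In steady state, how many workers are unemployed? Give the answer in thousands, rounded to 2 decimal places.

Steady-state unemployment rate u* = s/(s+f) = 1.75/(1.75+14.5) = 0.107692.
Unemployed = u* × labor force = 0.107692 × 1,696.62 ≈ 182.71 thousand.

About 182.71 thousand are unemployed in steady state.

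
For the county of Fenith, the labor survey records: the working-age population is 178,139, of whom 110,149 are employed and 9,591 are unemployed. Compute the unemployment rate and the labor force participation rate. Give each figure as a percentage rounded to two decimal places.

Labor force = employed + unemployed = 110,149 + 9,591 = 119,740.
Unemployment rate = 9,591 / 119,740 = 8.01%.
Labor force participation rate = 119,740 / 178,139 = 67.22%.

Unemployment rate ≈ 8.01%; labor force participation rate ≈ 67.22%.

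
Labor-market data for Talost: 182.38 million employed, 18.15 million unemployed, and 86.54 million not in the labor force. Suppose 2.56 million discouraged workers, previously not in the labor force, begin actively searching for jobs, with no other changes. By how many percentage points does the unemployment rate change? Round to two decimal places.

The unemployment rate changes by +1.15 percentage points.

Initially, labor force = 182.38 + 18.15 = 200.53 million, so u = 18.15/200.53 = 9.05%.
After the change, unemployed and labor force both rise by 2.56 → E = 182.38, U = 20.71, labor force = 203.09 million.
New unemployment rate = 20.71 / 203.09 = 10.20%.
Change = 10.20% − 9.05% = +1.15 percentage points.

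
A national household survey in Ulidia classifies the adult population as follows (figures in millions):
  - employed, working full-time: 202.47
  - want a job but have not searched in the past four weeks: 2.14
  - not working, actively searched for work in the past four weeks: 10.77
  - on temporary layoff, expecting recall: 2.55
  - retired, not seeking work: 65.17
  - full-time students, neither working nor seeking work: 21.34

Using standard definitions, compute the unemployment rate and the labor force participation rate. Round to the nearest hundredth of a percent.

Unemployment rate ≈ 6.17%; labor force participation rate ≈ 70.88%.

Employed = 202.47 million.
Unemployed = 10.77 + 2.55 = 13.32 million (jobless and actively searching, or on temporary layoff).
Labor force = 202.47 + 13.32 = 215.79 million.
Not in labor force = 2.14 + 65.17 + 21.34 = 88.65 million (those not working and not actively searching are outside the labor force — including those who want a job but have given up searching).
Civilian working-age population = 215.79 + 88.65 = 304.44 million.
Unemployment rate = 13.32 / 215.79 = 6.17%.
Labor force participation rate = 215.79 / 304.44 = 70.88%.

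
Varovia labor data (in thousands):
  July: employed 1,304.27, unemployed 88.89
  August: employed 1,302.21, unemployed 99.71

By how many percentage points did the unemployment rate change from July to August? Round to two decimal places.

July: labor force = 1,304.27 + 88.89 = 1,393.16; u = 88.89/1,393.16 = 6.38%.
August: labor force = 1,302.21 + 99.71 = 1,401.92; u = 99.71/1,401.92 = 7.11%.
Change = 7.11% − 6.38% = +0.73 pp.

The unemployment rate changed by +0.73 percentage points.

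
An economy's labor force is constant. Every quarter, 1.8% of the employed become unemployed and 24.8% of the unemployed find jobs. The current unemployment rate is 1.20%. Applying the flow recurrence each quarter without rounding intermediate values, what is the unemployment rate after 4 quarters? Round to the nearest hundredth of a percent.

Unemployment rate after four quarters ≈ 5.15%.

With a fixed labor force, u_{t+1} = u_t + s·(1−u_t) − f·u_t = u_t·(1−s−f) + s.
Here 1−s−f = 0.734 and s = 0.018.
u_1 = 0.012000 × 0.734 + 0.018 = 0.026808.
u_2 = 0.026808 × 0.734 + 0.018 = 0.037677.
u_3 = 0.037677 × 0.734 + 0.018 = 0.045655.
u_4 = 0.045655 × 0.734 + 0.018 = 0.051511.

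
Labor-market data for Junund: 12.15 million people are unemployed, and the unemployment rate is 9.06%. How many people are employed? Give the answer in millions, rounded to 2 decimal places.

About 121.96 million are employed.

Labor force = U / u = 12.15 / 0.0906 ≈ 134.11 million.
Employed = labor force − unemployed = 134.11 − 12.15 = 121.96 million.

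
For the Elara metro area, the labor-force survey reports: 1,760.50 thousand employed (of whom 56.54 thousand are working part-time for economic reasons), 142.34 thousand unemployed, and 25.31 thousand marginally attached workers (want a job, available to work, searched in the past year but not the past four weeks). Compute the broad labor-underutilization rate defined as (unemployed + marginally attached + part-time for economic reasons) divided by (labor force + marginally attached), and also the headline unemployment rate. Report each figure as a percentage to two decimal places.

Broad underutilization rate ≈ 11.63%; headline unemployment rate ≈ 7.48%.

Labor force = 1,760.50 + 142.34 = 1,902.84 thousand.
Numerator = 142.34 + 25.31 + 56.54 = 224.19 thousand.
Denominator = 1,902.84 + 25.31 = 1,928.15 thousand.
Broad rate = 224.19 / 1,928.15 = 11.63%.
Headline unemployment rate = 142.34 / 1,902.84 = 7.48%.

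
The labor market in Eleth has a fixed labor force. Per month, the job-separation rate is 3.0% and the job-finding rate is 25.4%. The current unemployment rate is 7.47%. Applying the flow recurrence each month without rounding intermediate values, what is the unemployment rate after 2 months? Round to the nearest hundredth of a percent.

With a fixed labor force, u_{t+1} = u_t + s·(1−u_t) − f·u_t = u_t·(1−s−f) + s.
Here 1−s−f = 0.716 and s = 0.030.
u_1 = 0.074700 × 0.716 + 0.030 = 0.083485.
u_2 = 0.083485 × 0.716 + 0.030 = 0.089775.

Unemployment rate after two months ≈ 8.98%.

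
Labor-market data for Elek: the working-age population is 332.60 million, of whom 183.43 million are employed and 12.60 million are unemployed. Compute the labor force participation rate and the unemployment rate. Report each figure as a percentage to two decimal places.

Labor force participation rate ≈ 58.94%; unemployment rate ≈ 6.43%.

Labor force = employed + unemployed = 183.43 + 12.60 = 196.03 million.
Unemployment rate = 12.60 / 196.03 = 6.43%.
Labor force participation rate = 196.03 / 332.60 = 58.94%.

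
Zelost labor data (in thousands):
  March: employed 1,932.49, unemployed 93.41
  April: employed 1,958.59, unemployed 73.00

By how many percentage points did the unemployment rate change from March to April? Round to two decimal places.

The unemployment rate changed by −1.02 percentage points.

March: labor force = 1,932.49 + 93.41 = 2,025.90; u = 93.41/2,025.90 = 4.61%.
April: labor force = 1,958.59 + 73.00 = 2,031.59; u = 73.00/2,031.59 = 3.59%.
Change = 3.59% − 4.61% = −1.02 pp.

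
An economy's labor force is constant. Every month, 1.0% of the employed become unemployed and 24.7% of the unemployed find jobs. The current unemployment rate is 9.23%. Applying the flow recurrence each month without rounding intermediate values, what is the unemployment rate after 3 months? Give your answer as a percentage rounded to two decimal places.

With a fixed labor force, u_{t+1} = u_t + s·(1−u_t) − f·u_t = u_t·(1−s−f) + s.
Here 1−s−f = 0.743 and s = 0.010.
u_1 = 0.092300 × 0.743 + 0.010 = 0.078579.
u_2 = 0.078579 × 0.743 + 0.010 = 0.068384.
u_3 = 0.068384 × 0.743 + 0.010 = 0.060809.

Unemployment rate after three months ≈ 6.08%.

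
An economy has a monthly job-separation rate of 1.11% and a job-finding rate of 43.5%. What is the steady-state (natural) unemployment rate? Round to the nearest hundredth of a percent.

Steady-state unemployment rate ≈ 2.49%.

At steady state the flows balance: s·E = f·U, so U/(E+U) = s/(s+f).
u* = 1.11 / (1.11 + 43.5) = 1.11 / 44.61 = 2.49%.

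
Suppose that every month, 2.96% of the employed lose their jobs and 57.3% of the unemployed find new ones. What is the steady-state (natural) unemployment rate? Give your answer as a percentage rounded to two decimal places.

Steady-state unemployment rate ≈ 4.91%.

At steady state the flows balance: s·E = f·U, so U/(E+U) = s/(s+f).
u* = 2.96 / (2.96 + 57.3) = 2.96 / 60.26 = 4.91%.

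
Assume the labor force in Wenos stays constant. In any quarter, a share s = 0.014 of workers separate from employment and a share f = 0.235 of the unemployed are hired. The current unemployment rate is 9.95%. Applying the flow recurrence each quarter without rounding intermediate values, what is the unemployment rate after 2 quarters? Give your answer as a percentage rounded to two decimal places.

With a fixed labor force, u_{t+1} = u_t + s·(1−u_t) − f·u_t = u_t·(1−s−f) + s.
Here 1−s−f = 0.751 and s = 0.014.
u_1 = 0.099500 × 0.751 + 0.014 = 0.088724.
u_2 = 0.088724 × 0.751 + 0.014 = 0.080632.

Unemployment rate after two quarters ≈ 8.06%.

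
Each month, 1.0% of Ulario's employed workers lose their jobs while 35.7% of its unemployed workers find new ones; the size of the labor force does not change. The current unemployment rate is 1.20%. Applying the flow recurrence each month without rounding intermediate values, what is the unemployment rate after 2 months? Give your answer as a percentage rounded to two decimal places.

With a fixed labor force, u_{t+1} = u_t + s·(1−u_t) − f·u_t = u_t·(1−s−f) + s.
Here 1−s−f = 0.633 and s = 0.010.
u_1 = 0.012000 × 0.633 + 0.010 = 0.017596.
u_2 = 0.017596 × 0.633 + 0.010 = 0.021138.

Unemployment rate after two months ≈ 2.11%.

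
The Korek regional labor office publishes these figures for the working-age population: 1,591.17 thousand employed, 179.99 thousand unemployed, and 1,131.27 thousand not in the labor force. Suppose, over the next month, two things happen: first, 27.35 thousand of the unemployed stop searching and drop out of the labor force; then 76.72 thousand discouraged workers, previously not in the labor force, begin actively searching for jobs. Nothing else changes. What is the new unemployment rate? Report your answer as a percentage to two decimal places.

New unemployment rate ≈ 12.60%.

Initially, labor force = 1,591.17 + 179.99 = 1,771.16 thousand, so u = 179.99/1,771.16 = 10.16%.
After the first change, unemployed and labor force both fall by 27.35 → E = 1,591.17, U = 152.64, labor force = 1,743.81 thousand.
After the second change, unemployed and labor force both rise by 76.72 → E = 1,591.17, U = 229.36, labor force = 1,820.53 thousand.
New unemployment rate = 229.36 / 1,820.53 = 12.60%.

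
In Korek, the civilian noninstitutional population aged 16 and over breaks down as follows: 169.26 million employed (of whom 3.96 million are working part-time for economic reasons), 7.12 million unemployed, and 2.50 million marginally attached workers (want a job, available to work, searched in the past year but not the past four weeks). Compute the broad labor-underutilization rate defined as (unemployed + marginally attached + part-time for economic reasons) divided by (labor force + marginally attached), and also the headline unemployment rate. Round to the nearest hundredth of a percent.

Broad underutilization rate ≈ 7.59%; headline unemployment rate ≈ 4.04%.

Labor force = 169.26 + 7.12 = 176.38 million.
Numerator = 7.12 + 2.50 + 3.96 = 13.58 million.
Denominator = 176.38 + 2.50 = 178.88 million.
Broad rate = 13.58 / 178.88 = 7.59%.
Headline unemployment rate = 7.12 / 176.38 = 4.04%.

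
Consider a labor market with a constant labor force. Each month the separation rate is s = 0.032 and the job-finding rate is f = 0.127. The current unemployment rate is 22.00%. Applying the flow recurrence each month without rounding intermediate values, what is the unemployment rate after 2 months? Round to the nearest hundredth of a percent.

Unemployment rate after two months ≈ 21.45%.

With a fixed labor force, u_{t+1} = u_t + s·(1−u_t) − f·u_t = u_t·(1−s−f) + s.
Here 1−s−f = 0.841 and s = 0.032.
u_1 = 0.220000 × 0.841 + 0.032 = 0.217020.
u_2 = 0.217020 × 0.841 + 0.032 = 0.214514.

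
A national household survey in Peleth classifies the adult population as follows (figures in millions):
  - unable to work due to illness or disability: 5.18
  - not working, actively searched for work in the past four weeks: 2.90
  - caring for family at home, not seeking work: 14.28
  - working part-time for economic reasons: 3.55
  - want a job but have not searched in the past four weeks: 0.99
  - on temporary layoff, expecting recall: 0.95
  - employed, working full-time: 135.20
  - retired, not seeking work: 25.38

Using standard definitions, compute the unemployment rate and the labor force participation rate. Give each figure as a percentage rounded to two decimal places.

Unemployment rate ≈ 2.70%; labor force participation rate ≈ 75.68%.

Employed = 3.55 + 135.20 = 138.75 million (anyone who worked, including part-time for economic reasons, counts as employed).
Unemployed = 2.90 + 0.95 = 3.85 million (jobless and actively searching, or on temporary layoff).
Labor force = 138.75 + 3.85 = 142.60 million.
Not in labor force = 5.18 + 14.28 + 0.99 + 25.38 = 45.83 million (those not working and not actively searching are outside the labor force — including those who want a job but have given up searching).
Civilian working-age population = 142.60 + 45.83 = 188.43 million.
Unemployment rate = 3.85 / 142.60 = 2.70%.
Labor force participation rate = 142.60 / 188.43 = 75.68%.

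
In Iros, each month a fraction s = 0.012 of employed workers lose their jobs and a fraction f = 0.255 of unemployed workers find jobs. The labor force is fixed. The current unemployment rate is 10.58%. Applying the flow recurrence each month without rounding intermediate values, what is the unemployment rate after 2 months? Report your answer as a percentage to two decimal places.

Unemployment rate after two months ≈ 7.76%.

With a fixed labor force, u_{t+1} = u_t + s·(1−u_t) − f·u_t = u_t·(1−s−f) + s.
Here 1−s−f = 0.733 and s = 0.012.
u_1 = 0.105800 × 0.733 + 0.012 = 0.089551.
u_2 = 0.089551 × 0.733 + 0.012 = 0.077641.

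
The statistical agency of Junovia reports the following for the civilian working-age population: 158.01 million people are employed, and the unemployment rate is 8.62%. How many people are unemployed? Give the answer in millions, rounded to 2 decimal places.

About 14.91 million are unemployed.

Let U be the number unemployed. The labor force is E + U, and U/(E+U) = 0.0862.
So U = 0.0862 × 158.01 / (1 − 0.0862) = 13.6205 / 0.9138 ≈ 14.91 million.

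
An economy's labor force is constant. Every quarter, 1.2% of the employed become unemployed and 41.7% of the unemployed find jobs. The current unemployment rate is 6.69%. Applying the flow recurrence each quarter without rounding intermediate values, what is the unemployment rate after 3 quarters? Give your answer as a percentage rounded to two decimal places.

With a fixed labor force, u_{t+1} = u_t + s·(1−u_t) − f·u_t = u_t·(1−s−f) + s.
Here 1−s−f = 0.571 and s = 0.012.
u_1 = 0.066900 × 0.571 + 0.012 = 0.050200.
u_2 = 0.050200 × 0.571 + 0.012 = 0.040664.
u_3 = 0.040664 × 0.571 + 0.012 = 0.035219.

Unemployment rate after three quarters ≈ 3.52%.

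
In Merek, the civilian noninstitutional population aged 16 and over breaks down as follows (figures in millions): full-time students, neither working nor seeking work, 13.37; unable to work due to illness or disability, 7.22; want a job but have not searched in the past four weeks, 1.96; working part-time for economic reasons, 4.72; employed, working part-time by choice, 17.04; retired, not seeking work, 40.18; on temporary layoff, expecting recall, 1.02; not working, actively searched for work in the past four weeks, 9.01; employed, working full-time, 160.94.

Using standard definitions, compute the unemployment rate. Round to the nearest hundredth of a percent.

Employed = 4.72 + 17.04 + 160.94 = 182.70 million (anyone who worked, including part-time for economic reasons, counts as employed).
Unemployed = 1.02 + 9.01 = 10.03 million (jobless and actively searching, or on temporary layoff).
Labor force = 182.70 + 10.03 = 192.73 million.
Unemployment rate = 10.03 / 192.73 = 5.20%.

Unemployment rate ≈ 5.20%.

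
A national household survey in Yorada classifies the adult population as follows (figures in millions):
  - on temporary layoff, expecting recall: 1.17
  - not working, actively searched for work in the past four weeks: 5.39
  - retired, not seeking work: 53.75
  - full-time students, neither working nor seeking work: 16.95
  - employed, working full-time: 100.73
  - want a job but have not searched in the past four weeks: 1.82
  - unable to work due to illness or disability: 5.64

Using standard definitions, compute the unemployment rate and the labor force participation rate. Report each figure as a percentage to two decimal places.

Unemployment rate ≈ 6.11%; labor force participation rate ≈ 57.85%.

Employed = 100.73 million.
Unemployed = 1.17 + 5.39 = 6.56 million (jobless and actively searching, or on temporary layoff).
Labor force = 100.73 + 6.56 = 107.29 million.
Not in labor force = 53.75 + 16.95 + 1.82 + 5.64 = 78.16 million (those not working and not actively searching are outside the labor force — including those who want a job but have given up searching).
Civilian working-age population = 107.29 + 78.16 = 185.45 million.
Unemployment rate = 6.56 / 107.29 = 6.11%.
Labor force participation rate = 107.29 / 185.45 = 57.85%.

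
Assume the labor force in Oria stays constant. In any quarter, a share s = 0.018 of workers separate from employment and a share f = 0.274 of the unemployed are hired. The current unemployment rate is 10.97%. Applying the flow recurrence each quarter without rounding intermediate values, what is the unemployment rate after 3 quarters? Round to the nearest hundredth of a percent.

With a fixed labor force, u_{t+1} = u_t + s·(1−u_t) − f·u_t = u_t·(1−s−f) + s.
Here 1−s−f = 0.708 and s = 0.018.
u_1 = 0.109700 × 0.708 + 0.018 = 0.095668.
u_2 = 0.095668 × 0.708 + 0.018 = 0.085733.
u_3 = 0.085733 × 0.708 + 0.018 = 0.078699.

Unemployment rate after three quarters ≈ 7.87%.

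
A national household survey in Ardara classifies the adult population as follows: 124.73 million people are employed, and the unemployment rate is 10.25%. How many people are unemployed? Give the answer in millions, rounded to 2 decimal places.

Let U be the number unemployed. The labor force is E + U, and U/(E+U) = 0.1025.
So U = 0.1025 × 124.73 / (1 − 0.1025) = 12.7848 / 0.8975 ≈ 14.24 million.

About 14.24 million are unemployed.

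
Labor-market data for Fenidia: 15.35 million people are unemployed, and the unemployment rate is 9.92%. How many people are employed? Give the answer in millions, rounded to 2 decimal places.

Labor force = U / u = 15.35 / 0.0992 ≈ 154.74 million.
Employed = labor force − unemployed = 154.74 − 15.35 = 139.39 million.

About 139.39 million are employed.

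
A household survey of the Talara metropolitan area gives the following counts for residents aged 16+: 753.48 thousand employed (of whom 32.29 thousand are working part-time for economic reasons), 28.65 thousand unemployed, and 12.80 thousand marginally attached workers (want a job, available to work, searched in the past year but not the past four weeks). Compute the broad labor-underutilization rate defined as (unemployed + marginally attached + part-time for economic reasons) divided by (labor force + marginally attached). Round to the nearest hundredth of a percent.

Labor force = 753.48 + 28.65 = 782.13 thousand.
Numerator = 28.65 + 12.80 + 32.29 = 73.74 thousand.
Denominator = 782.13 + 12.80 = 794.93 thousand.
Broad rate = 73.74 / 794.93 = 9.28%.

Broad underutilization rate ≈ 9.28%.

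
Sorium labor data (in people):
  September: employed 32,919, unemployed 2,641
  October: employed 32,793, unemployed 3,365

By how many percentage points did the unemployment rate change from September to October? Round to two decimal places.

The unemployment rate changed by +1.88 percentage points.

September: labor force = 32,919 + 2,641 = 35,560; u = 2,641/35,560 = 7.43%.
October: labor force = 32,793 + 3,365 = 36,158; u = 3,365/36,158 = 9.31%.
Change = 9.31% − 7.43% = +1.88 pp.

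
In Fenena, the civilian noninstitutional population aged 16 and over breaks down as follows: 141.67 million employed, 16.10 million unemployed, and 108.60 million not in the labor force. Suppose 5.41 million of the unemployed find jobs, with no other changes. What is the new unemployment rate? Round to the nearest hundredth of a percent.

Initially, labor force = 141.67 + 16.10 = 157.77 million, so u = 16.10/157.77 = 10.20%.
After the change, unemployed falls and employed rises by 5.41; labor force unchanged → E = 147.08, U = 10.69, labor force = 157.77 million.
New unemployment rate = 10.69 / 157.77 = 6.78%.

New unemployment rate ≈ 6.78%.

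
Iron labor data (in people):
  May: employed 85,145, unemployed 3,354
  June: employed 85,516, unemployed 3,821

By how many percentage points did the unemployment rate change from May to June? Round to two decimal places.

May: labor force = 85,145 + 3,354 = 88,499; u = 3,354/88,499 = 3.79%.
June: labor force = 85,516 + 3,821 = 89,337; u = 3,821/89,337 = 4.28%.
Change = 4.28% − 3.79% = +0.49 pp.

The unemployment rate changed by +0.49 percentage points.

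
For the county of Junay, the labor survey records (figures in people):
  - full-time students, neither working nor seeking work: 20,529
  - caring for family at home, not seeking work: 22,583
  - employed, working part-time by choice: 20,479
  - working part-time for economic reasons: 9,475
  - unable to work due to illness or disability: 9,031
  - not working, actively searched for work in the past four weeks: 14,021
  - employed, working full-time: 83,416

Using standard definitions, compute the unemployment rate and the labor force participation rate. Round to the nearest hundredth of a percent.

Unemployment rate ≈ 11.01%; labor force participation rate ≈ 70.96%.

Employed = 20,479 + 9,475 + 83,416 = 113,370 (anyone who worked, including part-time for economic reasons, counts as employed).
Unemployed = 14,021.
Labor force = 113,370 + 14,021 = 127,391.
Not in labor force = 20,529 + 22,583 + 9,031 = 52,143 (those not working and not actively searching are outside the labor force).
Civilian working-age population = 127,391 + 52,143 = 179,534.
Unemployment rate = 14,021 / 127,391 = 11.01%.
Labor force participation rate = 127,391 / 179,534 = 70.96%.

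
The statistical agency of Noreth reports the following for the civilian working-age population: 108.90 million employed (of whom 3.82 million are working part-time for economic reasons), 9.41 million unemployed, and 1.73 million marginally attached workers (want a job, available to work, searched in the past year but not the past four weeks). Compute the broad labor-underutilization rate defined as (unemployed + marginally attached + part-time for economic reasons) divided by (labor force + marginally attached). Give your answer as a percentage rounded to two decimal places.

Broad underutilization rate ≈ 12.46%.

Labor force = 108.90 + 9.41 = 118.31 million.
Numerator = 9.41 + 1.73 + 3.82 = 14.96 million.
Denominator = 118.31 + 1.73 = 120.04 million.
Broad rate = 14.96 / 120.04 = 12.46%.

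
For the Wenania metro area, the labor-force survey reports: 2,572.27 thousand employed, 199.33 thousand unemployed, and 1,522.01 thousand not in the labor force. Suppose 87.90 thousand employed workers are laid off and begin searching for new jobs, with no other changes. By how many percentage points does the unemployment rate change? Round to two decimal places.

Initially, labor force = 2,572.27 + 199.33 = 2,771.60 thousand, so u = 199.33/2,771.60 = 7.19%.
After the change, employed falls and unemployed rises by 87.90; labor force unchanged → E = 2,484.37, U = 287.23, labor force = 2,771.60 thousand.
New unemployment rate = 287.23 / 2,771.60 = 10.36%.
Change = 10.36% − 7.19% = +3.17 percentage points.

The unemployment rate changes by +3.17 percentage points.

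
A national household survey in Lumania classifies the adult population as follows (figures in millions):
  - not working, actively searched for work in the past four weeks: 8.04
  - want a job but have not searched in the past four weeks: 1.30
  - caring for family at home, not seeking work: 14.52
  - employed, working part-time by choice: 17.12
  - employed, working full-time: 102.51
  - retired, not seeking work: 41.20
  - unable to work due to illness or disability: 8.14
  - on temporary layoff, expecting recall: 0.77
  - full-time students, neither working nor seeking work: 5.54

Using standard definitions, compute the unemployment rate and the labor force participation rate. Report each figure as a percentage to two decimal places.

Employed = 17.12 + 102.51 = 119.63 million.
Unemployed = 8.04 + 0.77 = 8.81 million (jobless and actively searching, or on temporary layoff).
Labor force = 119.63 + 8.81 = 128.44 million.
Not in labor force = 1.30 + 14.52 + 41.20 + 8.14 + 5.54 = 70.70 million (those not working and not actively searching are outside the labor force — including those who want a job but have given up searching).
Civilian working-age population = 128.44 + 70.70 = 199.14 million.
Unemployment rate = 8.81 / 128.44 = 6.86%.
Labor force participation rate = 128.44 / 199.14 = 64.50%.

Unemployment rate ≈ 6.86%; labor force participation rate ≈ 64.50%.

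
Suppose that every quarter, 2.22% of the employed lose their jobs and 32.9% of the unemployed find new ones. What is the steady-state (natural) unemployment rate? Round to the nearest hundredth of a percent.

At steady state the flows balance: s·E = f·U, so U/(E+U) = s/(s+f).
u* = 2.22 / (2.22 + 32.9) = 2.22 / 35.12 = 6.32%.

Steady-state unemployment rate ≈ 6.32%.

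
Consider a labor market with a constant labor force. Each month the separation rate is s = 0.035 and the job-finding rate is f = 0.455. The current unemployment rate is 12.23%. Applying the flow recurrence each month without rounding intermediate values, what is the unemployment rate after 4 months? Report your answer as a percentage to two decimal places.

With a fixed labor force, u_{t+1} = u_t + s·(1−u_t) − f·u_t = u_t·(1−s−f) + s.
Here 1−s−f = 0.510 and s = 0.035.
u_1 = 0.122300 × 0.510 + 0.035 = 0.097373.
u_2 = 0.097373 × 0.510 + 0.035 = 0.084660.
u_3 = 0.084660 × 0.510 + 0.035 = 0.078177.
u_4 = 0.078177 × 0.510 + 0.035 = 0.074870.

Unemployment rate after four months ≈ 7.49%.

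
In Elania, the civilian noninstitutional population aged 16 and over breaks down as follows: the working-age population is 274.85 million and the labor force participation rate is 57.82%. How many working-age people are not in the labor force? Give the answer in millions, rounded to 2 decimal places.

About 115.93 million are not in the labor force.

Share not in the labor force = 1 − 0.5782 = 0.4218.
Not in labor force = 0.4218 × 274.85 ≈ 115.93 million.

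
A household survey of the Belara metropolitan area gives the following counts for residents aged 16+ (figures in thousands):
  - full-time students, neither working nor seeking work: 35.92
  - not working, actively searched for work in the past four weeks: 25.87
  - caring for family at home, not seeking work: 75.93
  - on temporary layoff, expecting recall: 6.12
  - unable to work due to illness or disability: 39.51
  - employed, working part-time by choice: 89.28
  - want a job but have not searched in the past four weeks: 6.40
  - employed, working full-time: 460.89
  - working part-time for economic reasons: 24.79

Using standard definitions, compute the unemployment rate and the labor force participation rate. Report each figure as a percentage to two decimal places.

Employed = 89.28 + 460.89 + 24.79 = 574.96 thousand (anyone who worked, including part-time for economic reasons, counts as employed).
Unemployed = 25.87 + 6.12 = 31.99 thousand (jobless and actively searching, or on temporary layoff).
Labor force = 574.96 + 31.99 = 606.95 thousand.
Not in labor force = 35.92 + 75.93 + 39.51 + 6.40 = 157.76 thousand (those not working and not actively searching are outside the labor force — including those who want a job but have given up searching).
Civilian working-age population = 606.95 + 157.76 = 764.71 thousand.
Unemployment rate = 31.99 / 606.95 = 5.27%.
Labor force participation rate = 606.95 / 764.71 = 79.37%.

Unemployment rate ≈ 5.27%; labor force participation rate ≈ 79.37%.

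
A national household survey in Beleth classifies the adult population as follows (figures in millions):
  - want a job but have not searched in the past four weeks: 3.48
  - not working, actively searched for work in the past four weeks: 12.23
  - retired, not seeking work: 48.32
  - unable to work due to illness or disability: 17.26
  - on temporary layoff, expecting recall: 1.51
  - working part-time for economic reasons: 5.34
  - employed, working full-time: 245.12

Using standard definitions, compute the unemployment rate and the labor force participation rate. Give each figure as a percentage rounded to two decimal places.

Employed = 5.34 + 245.12 = 250.46 million (anyone who worked, including part-time for economic reasons, counts as employed).
Unemployed = 12.23 + 1.51 = 13.74 million (jobless and actively searching, or on temporary layoff).
Labor force = 250.46 + 13.74 = 264.20 million.
Not in labor force = 3.48 + 48.32 + 17.26 = 69.06 million (those not working and not actively searching are outside the labor force — including those who want a job but have given up searching).
Civilian working-age population = 264.20 + 69.06 = 333.26 million.
Unemployment rate = 13.74 / 264.20 = 5.20%.
Labor force participation rate = 264.20 / 333.26 = 79.28%.

Unemployment rate ≈ 5.20%; labor force participation rate ≈ 79.28%.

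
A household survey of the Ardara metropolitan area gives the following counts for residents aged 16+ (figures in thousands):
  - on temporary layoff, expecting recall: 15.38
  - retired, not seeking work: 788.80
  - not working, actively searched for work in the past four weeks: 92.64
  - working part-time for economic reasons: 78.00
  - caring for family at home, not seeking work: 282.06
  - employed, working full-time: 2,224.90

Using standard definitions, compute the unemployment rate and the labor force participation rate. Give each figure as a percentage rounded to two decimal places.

Employed = 78.00 + 2,224.90 = 2,302.90 thousand (anyone who worked, including part-time for economic reasons, counts as employed).
Unemployed = 15.38 + 92.64 = 108.02 thousand (jobless and actively searching, or on temporary layoff).
Labor force = 2,302.90 + 108.02 = 2,410.92 thousand.
Not in labor force = 788.80 + 282.06 = 1,070.86 thousand (those not working and not actively searching are outside the labor force).
Civilian working-age population = 2,410.92 + 1,070.86 = 3,481.78 thousand.
Unemployment rate = 108.02 / 2,410.92 = 4.48%.
Labor force participation rate = 2,410.92 / 3,481.78 = 69.24%.

Unemployment rate ≈ 4.48%; labor force participation rate ≈ 69.24%.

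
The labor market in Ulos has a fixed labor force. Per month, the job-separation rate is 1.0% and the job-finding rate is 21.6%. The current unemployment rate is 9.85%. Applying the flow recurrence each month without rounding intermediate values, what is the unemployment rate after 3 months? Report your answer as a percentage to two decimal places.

With a fixed labor force, u_{t+1} = u_t + s·(1−u_t) − f·u_t = u_t·(1−s−f) + s.
Here 1−s−f = 0.774 and s = 0.010.
u_1 = 0.098500 × 0.774 + 0.010 = 0.086239.
u_2 = 0.086239 × 0.774 + 0.010 = 0.076749.
u_3 = 0.076749 × 0.774 + 0.010 = 0.069404.

Unemployment rate after three months ≈ 6.94%.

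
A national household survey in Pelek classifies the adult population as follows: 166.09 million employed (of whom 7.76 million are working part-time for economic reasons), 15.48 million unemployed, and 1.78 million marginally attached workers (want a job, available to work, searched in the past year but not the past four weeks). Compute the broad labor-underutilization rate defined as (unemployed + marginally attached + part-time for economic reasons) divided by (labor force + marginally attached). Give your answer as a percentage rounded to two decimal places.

Labor force = 166.09 + 15.48 = 181.57 million.
Numerator = 15.48 + 1.78 + 7.76 = 25.02 million.
Denominator = 181.57 + 1.78 = 183.35 million.
Broad rate = 25.02 / 183.35 = 13.65%.

Broad underutilization rate ≈ 13.65%.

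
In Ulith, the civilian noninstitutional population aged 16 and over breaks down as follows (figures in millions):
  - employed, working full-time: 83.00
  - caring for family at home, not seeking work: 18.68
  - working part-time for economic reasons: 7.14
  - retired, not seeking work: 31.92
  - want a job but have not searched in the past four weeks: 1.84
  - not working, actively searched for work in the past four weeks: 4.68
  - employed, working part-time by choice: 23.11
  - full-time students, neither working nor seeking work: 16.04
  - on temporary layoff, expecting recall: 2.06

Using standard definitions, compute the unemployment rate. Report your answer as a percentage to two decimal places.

Employed = 83.00 + 7.14 + 23.11 = 113.25 million (anyone who worked, including part-time for economic reasons, counts as employed).
Unemployed = 4.68 + 2.06 = 6.74 million (jobless and actively searching, or on temporary layoff).
Labor force = 113.25 + 6.74 = 119.99 million.
Unemployment rate = 6.74 / 119.99 = 5.62%.

Unemployment rate ≈ 5.62%.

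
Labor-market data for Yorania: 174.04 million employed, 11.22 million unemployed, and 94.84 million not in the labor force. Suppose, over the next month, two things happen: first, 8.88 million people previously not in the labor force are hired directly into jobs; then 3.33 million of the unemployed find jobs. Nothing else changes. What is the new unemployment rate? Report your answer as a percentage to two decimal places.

Initially, labor force = 174.04 + 11.22 = 185.26 million, so u = 11.22/185.26 = 6.06%.
After the first change, employed and labor force both rise by 8.88; unemployed unchanged → E = 182.92, U = 11.22, labor force = 194.14 million.
After the second change, unemployed falls and employed rises by 3.33; labor force unchanged → E = 186.25, U = 7.89, labor force = 194.14 million.
New unemployment rate = 7.89 / 194.14 = 4.06%.

New unemployment rate ≈ 4.06%.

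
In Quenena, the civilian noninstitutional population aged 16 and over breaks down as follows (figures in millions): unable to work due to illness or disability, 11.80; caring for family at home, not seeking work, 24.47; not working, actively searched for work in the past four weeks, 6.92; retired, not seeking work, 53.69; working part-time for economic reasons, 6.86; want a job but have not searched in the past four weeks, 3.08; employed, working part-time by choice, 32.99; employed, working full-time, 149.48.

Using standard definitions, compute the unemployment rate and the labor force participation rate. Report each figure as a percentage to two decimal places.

Employed = 6.86 + 32.99 + 149.48 = 189.33 million (anyone who worked, including part-time for economic reasons, counts as employed).
Unemployed = 6.92 million.
Labor force = 189.33 + 6.92 = 196.25 million.
Not in labor force = 11.80 + 24.47 + 53.69 + 3.08 = 93.04 million (those not working and not actively searching are outside the labor force — including those who want a job but have given up searching).
Civilian working-age population = 196.25 + 93.04 = 289.29 million.
Unemployment rate = 6.92 / 196.25 = 3.53%.
Labor force participation rate = 196.25 / 289.29 = 67.84%.

Unemployment rate ≈ 3.53%; labor force participation rate ≈ 67.84%.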